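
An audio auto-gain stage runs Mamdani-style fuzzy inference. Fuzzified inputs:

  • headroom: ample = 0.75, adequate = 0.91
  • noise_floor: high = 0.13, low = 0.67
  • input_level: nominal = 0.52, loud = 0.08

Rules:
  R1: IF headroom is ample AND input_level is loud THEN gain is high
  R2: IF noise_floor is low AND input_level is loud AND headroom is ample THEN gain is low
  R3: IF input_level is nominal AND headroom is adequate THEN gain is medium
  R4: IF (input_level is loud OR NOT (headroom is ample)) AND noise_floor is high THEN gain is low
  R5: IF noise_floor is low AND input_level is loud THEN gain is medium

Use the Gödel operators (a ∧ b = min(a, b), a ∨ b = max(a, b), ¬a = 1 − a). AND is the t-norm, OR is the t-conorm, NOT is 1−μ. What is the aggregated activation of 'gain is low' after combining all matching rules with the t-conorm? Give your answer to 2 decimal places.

R1: ample=0.75, loud=0.08; AND[min(a, b)] → w = 0.08
R2: low=0.67, loud=0.08, ample=0.75; AND[min(a, b)] → w = 0.08
R3: nominal=0.52, adequate=0.91; AND[min(a, b)] → w = 0.52
R4: (loud=0.08 OR ¬ample=1−0.75=0.25) = 0.25; AND[min(a, b)] with high=0.13 → w = 0.13
R5: low=0.67, loud=0.08; AND[min(a, b)] → w = 0.08
Rules with consequent 'low': {R2, R4} → strengths 0.08, 0.13
Aggregate via t-conorm [max(a, b)]: 0.13

0.13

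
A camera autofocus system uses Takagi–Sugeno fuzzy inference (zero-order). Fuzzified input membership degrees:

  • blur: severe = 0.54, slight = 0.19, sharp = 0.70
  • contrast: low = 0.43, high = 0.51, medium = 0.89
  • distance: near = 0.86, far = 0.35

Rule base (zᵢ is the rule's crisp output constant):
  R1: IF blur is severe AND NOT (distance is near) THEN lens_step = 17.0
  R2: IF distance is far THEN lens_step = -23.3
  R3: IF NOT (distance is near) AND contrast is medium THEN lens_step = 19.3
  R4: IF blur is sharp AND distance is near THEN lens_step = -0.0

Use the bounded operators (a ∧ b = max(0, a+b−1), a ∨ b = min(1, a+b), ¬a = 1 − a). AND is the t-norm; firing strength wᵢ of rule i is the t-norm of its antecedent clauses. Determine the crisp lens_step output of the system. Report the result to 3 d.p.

-8.060

R1 (z=17.0): severe=0.54, ¬near=1−0.86=0.14; AND[max(0, a+b−1)] → w = 0.00
R2 (z=-23.3): far=0.35 → w = 0.35
R3 (z=19.3): ¬near=1−0.86=0.14, medium=0.89; AND[max(0, a+b−1)] → w = 0.03
R4 (z=-0.0): sharp=0.70, near=0.86; AND[max(0, a+b−1)] → w = 0.56
Weighted average = (0.00·17.0 + 0.35·-23.3 + 0.03·19.3 + 0.56·-0.0) / (0.00 + 0.35 + 0.03 + 0.56)
  = -7.5760 / 0.9400 = -8.060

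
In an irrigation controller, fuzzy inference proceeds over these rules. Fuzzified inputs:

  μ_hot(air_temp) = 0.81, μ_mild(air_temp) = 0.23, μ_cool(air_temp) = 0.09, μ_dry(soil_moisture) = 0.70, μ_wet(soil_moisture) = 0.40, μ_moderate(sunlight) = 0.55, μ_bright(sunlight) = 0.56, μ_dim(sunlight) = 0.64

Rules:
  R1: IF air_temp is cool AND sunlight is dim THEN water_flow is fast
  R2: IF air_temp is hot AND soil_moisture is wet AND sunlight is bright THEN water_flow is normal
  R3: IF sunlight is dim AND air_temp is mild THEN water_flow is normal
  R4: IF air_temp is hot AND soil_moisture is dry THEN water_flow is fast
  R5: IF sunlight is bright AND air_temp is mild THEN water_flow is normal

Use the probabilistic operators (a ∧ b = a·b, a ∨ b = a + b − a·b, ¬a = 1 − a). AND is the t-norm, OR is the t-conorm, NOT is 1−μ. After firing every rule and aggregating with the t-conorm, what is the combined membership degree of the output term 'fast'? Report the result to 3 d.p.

0.592

R1: cool=0.09, dim=0.64; AND[a·b] → w = 0.0576
R2: hot=0.81, wet=0.40, bright=0.56; AND[a·b] → w = 0.1814
R3: dim=0.64, mild=0.23; AND[a·b] → w = 0.1472
R4: hot=0.81, dry=0.70; AND[a·b] → w = 0.5670
R5: bright=0.56, mild=0.23; AND[a·b] → w = 0.1288
Rules with consequent 'fast': {R1, R4} → strengths 0.0576, 0.5670
Aggregate via t-conorm [a + b − a·b]: 0.5919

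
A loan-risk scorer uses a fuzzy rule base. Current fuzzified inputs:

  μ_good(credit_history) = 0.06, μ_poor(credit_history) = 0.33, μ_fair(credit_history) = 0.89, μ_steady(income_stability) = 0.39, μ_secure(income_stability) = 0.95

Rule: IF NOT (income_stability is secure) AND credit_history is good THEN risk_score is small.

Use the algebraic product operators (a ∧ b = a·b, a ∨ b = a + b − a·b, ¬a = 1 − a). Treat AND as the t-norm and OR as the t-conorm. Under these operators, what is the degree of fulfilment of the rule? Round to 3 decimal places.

0.003

firing strength: ¬secure=1−0.95=0.05, good=0.06; AND[a·b] → w = 0.0030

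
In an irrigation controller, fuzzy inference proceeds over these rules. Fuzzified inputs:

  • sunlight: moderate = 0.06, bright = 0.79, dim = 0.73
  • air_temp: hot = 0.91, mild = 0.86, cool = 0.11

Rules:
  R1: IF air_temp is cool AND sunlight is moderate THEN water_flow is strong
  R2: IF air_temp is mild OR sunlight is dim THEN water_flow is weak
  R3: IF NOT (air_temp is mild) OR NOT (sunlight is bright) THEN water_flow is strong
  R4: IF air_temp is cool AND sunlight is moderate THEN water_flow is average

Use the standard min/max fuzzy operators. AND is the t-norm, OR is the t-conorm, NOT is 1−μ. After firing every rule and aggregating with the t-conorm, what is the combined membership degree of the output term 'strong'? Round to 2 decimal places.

0.21

R1: cool=0.11, moderate=0.06; AND[min(a, b)] → w = 0.06
R2: mild=0.86, dim=0.73; OR[max(a, b)] → w = 0.86
R3: ¬mild=1−0.86=0.14, ¬bright=1−0.79=0.21; OR[max(a, b)] → w = 0.21
R4: cool=0.11, moderate=0.06; AND[min(a, b)] → w = 0.06
Rules with consequent 'strong': {R1, R3} → strengths 0.06, 0.21
Aggregate via t-conorm [max(a, b)]: 0.21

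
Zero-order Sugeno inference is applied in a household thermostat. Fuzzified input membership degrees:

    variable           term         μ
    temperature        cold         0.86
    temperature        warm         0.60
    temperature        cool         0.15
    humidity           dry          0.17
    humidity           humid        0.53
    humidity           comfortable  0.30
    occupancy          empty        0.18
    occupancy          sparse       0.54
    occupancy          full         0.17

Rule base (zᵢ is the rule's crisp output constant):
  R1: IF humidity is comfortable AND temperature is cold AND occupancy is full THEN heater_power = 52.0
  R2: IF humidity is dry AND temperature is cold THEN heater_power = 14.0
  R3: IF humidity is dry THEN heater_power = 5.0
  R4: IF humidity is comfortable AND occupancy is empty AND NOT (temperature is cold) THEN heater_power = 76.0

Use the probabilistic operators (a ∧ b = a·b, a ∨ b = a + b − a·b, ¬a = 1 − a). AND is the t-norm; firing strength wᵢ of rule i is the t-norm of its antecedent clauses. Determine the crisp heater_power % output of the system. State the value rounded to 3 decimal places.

R1 (z=52.0): comfortable=0.30, cold=0.86, full=0.17; AND[a·b] → w = 0.0439
R2 (z=14.0): dry=0.17, cold=0.86; AND[a·b] → w = 0.1462
R3 (z=5.0): dry=0.17 → w = 0.1700
R4 (z=76.0): comfortable=0.30, empty=0.18, ¬cold=1−0.86=0.14; AND[a·b] → w = 0.0076
Weighted average = (0.0439·52.0 + 0.1462·14.0 + 0.1700·5.0 + 0.0076·76.0) / (0.0439 + 0.1462 + 0.1700 + 0.0076)
  = 5.7521 / 0.3676 = 15.647

15.647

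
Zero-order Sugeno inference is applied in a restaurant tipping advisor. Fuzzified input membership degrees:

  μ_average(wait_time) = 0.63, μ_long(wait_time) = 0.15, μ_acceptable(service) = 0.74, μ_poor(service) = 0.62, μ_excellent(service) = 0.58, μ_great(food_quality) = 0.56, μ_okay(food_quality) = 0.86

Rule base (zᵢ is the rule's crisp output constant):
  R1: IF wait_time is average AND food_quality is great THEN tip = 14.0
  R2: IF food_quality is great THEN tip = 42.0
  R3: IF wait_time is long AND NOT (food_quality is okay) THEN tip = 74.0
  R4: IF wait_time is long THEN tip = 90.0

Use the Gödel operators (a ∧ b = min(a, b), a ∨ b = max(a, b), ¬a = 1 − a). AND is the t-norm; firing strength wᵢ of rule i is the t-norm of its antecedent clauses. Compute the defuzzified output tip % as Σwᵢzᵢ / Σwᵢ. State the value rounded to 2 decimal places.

R1 (z=14.0): average=0.63, great=0.56; AND[min(a, b)] → w = 0.56
R2 (z=42.0): great=0.56 → w = 0.56
R3 (z=74.0): long=0.15, ¬okay=1−0.86=0.14; AND[min(a, b)] → w = 0.14
R4 (z=90.0): long=0.15 → w = 0.15
Weighted average = (0.56·14.0 + 0.56·42.0 + 0.14·74.0 + 0.15·90.0) / (0.56 + 0.56 + 0.14 + 0.15)
  = 55.2200 / 1.4100 = 39.16

39.16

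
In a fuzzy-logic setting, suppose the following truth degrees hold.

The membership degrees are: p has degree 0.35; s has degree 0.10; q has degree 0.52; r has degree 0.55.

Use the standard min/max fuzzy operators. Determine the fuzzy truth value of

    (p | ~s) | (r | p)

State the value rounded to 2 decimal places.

0.90

~s = 1 − 0.10 = 0.90
p | ~s = max(a, b) on (0.35, 0.90) = 0.90
r | p = max(a, b) on (0.55, 0.35) = 0.55
(p | ~s) | (r | p) = max(a, b) on (0.90, 0.55) = 0.90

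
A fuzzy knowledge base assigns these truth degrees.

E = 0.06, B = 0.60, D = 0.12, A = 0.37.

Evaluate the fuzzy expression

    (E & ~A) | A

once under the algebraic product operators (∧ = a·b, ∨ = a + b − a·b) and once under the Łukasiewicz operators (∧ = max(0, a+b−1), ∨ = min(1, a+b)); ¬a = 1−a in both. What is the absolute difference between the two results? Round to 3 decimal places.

0.024

Under algebraic product:
  ~A = 1 − 0.3700 = 0.6300
  E & ~A = a·b on (0.0600, 0.6300) = 0.0378
  (E & ~A) | A = a + b − a·b on (0.0378, 0.3700) = 0.3938
  → value = 0.3938
Under Łukasiewicz:
  ~A = 1 − 0.37 = 0.63
  E & ~A = max(0, a+b−1) on (0.06, 0.63) = 0.00
  (E & ~A) | A = min(1, a+b) on (0.00, 0.37) = 0.37
  → value = 0.3700
|0.3938 − 0.3700| = 0.024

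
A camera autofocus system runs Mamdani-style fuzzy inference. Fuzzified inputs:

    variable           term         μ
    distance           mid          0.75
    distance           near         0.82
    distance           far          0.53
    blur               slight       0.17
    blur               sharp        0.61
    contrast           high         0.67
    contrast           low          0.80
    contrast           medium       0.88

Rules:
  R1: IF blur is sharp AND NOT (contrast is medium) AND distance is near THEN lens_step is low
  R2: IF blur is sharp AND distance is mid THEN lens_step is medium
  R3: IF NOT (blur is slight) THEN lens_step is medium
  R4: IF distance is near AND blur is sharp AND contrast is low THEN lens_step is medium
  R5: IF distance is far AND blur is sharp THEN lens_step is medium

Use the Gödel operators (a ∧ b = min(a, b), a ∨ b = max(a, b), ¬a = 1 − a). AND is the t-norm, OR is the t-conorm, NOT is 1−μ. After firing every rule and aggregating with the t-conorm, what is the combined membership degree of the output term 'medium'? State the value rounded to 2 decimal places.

R1: sharp=0.61, ¬medium=1−0.88=0.12, near=0.82; AND[min(a, b)] → w = 0.12
R2: sharp=0.61, mid=0.75; AND[min(a, b)] → w = 0.61
R3: ¬slight=1−0.17=0.83 → w = 0.83
R4: near=0.82, sharp=0.61, low=0.80; AND[min(a, b)] → w = 0.61
R5: far=0.53, sharp=0.61; AND[min(a, b)] → w = 0.53
Rules with consequent 'medium': {R2, R3, R4, R5} → strengths 0.61, 0.83, 0.61, 0.53
Aggregate via t-conorm [max(a, b)]: 0.83

0.83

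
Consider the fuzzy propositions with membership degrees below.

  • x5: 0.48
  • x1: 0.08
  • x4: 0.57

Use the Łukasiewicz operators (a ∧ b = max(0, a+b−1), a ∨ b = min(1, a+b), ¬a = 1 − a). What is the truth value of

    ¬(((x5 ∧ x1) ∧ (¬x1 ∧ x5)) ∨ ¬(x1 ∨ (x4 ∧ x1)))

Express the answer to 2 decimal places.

x5 ∧ x1 = max(0, a+b−1) on (0.48, 0.08) = 0.00
¬x1 = 1 − 0.08 = 0.92
¬x1 ∧ x5 = max(0, a+b−1) on (0.92, 0.48) = 0.40
(x5 ∧ x1) ∧ (¬x1 ∧ x5) = max(0, a+b−1) on (0.00, 0.40) = 0.00
x4 ∧ x1 = max(0, a+b−1) on (0.57, 0.08) = 0.00
x1 ∨ (x4 ∧ x1) = min(1, a+b) on (0.08, 0.00) = 0.08
¬(x1 ∨ (x4 ∧ x1)) = 1 − 0.08 = 0.92
((x5 ∧ x1) ∧ (¬x1 ∧ x5)) ∨ ¬(x1 ∨ (x4 ∧ x1)) = min(1, a+b) on (0.00, 0.92) = 0.92
¬(((x5 ∧ x1) ∧ (¬x1 ∧ x5)) ∨ ¬(x1 ∨ (x4 ∧ x1))) = 1 − 0.92 = 0.08

0.08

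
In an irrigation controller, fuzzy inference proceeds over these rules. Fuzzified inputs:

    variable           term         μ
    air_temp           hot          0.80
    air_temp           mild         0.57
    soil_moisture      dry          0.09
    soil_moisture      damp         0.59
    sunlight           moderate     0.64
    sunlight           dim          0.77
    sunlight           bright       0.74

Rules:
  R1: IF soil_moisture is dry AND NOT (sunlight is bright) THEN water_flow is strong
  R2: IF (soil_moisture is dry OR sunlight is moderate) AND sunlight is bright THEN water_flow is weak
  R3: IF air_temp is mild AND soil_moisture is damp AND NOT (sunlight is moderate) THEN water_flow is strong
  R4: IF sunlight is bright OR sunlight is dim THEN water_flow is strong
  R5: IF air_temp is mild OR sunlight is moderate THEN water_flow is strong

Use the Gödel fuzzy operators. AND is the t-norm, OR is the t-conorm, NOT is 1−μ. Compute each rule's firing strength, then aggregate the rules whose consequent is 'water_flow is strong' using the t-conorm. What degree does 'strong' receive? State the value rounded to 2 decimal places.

R1: dry=0.09, ¬bright=1−0.74=0.26; AND[min(a, b)] → w = 0.09
R2: (dry=0.09 OR moderate=0.64) = 0.64; AND[min(a, b)] with bright=0.74 → w = 0.64
R3: mild=0.57, damp=0.59, ¬moderate=1−0.64=0.36; AND[min(a, b)] → w = 0.36
R4: bright=0.74, dim=0.77; OR[max(a, b)] → w = 0.77
R5: mild=0.57, moderate=0.64; OR[max(a, b)] → w = 0.64
Rules with consequent 'strong': {R1, R3, R4, R5} → strengths 0.09, 0.36, 0.77, 0.64
Aggregate via t-conorm [max(a, b)]: 0.77

0.77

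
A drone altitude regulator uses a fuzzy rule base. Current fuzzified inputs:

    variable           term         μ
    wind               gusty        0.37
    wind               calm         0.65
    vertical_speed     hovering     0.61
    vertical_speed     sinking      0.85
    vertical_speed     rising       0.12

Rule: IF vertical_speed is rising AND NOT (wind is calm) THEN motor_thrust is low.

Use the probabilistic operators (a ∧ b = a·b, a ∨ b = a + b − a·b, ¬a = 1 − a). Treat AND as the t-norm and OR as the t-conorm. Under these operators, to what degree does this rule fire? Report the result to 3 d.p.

firing strength: rising=0.12, ¬calm=1−0.65=0.35; AND[a·b] → w = 0.0420

0.042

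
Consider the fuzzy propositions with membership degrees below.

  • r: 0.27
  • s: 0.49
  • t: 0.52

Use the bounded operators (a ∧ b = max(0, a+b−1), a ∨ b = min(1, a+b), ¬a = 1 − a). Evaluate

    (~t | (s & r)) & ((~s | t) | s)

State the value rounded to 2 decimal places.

0.48

~t = 1 − 0.52 = 0.48
s & r = max(0, a+b−1) on (0.49, 0.27) = 0.00
~t | (s & r) = min(1, a+b) on (0.48, 0.00) = 0.48
~s = 1 − 0.49 = 0.51
~s | t = min(1, a+b) on (0.51, 0.52) = 1.00
(~s | t) | s = min(1, a+b) on (1.00, 0.49) = 1.00
(~t | (s & r)) & ((~s | t) | s) = max(0, a+b−1) on (0.48, 1.00) = 0.48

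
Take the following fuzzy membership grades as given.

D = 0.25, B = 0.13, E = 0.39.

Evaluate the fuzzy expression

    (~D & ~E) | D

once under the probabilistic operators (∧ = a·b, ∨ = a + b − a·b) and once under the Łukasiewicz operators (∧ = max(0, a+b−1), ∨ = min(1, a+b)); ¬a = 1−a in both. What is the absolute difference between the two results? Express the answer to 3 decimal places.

0.017

Under probabilistic:
  ~D = 1 − 0.2500 = 0.7500
  ~E = 1 − 0.3900 = 0.6100
  ~D & ~E = a·b on (0.7500, 0.6100) = 0.4575
  (~D & ~E) | D = a + b − a·b on (0.4575, 0.2500) = 0.5931
  → value = 0.5931
Under Łukasiewicz:
  ~D = 1 − 0.25 = 0.75
  ~E = 1 − 0.39 = 0.61
  ~D & ~E = max(0, a+b−1) on (0.75, 0.61) = 0.36
  (~D & ~E) | D = min(1, a+b) on (0.36, 0.25) = 0.61
  → value = 0.6100
|0.5931 − 0.6100| = 0.017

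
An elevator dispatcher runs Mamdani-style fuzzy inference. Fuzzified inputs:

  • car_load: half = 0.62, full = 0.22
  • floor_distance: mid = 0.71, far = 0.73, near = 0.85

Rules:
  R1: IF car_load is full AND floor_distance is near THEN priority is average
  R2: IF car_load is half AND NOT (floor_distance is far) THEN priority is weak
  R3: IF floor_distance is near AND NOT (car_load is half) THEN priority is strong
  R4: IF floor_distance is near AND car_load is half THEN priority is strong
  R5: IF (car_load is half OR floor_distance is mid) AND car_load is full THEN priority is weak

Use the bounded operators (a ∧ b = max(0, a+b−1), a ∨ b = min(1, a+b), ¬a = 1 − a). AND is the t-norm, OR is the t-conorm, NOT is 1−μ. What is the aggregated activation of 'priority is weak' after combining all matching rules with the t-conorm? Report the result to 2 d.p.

0.22

R1: full=0.22, near=0.85; AND[max(0, a+b−1)] → w = 0.07
R2: half=0.62, ¬far=1−0.73=0.27; AND[max(0, a+b−1)] → w = 0.00
R3: near=0.85, ¬half=1−0.62=0.38; AND[max(0, a+b−1)] → w = 0.23
R4: near=0.85, half=0.62; AND[max(0, a+b−1)] → w = 0.47
R5: (half=0.62 OR mid=0.71) = 1.00; AND[max(0, a+b−1)] with full=0.22 → w = 0.22
Rules with consequent 'weak': {R2, R5} → strengths 0.00, 0.22
Aggregate via t-conorm [min(1, a+b)]: 0.22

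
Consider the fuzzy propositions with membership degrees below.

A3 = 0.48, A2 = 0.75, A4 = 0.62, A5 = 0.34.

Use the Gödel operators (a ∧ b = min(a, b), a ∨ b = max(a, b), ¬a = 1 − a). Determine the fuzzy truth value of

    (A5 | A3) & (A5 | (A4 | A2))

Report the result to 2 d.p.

A5 | A3 = max(a, b) on (0.34, 0.48) = 0.48
A4 | A2 = max(a, b) on (0.62, 0.75) = 0.75
A5 | (A4 | A2) = max(a, b) on (0.34, 0.75) = 0.75
(A5 | A3) & (A5 | (A4 | A2)) = min(a, b) on (0.48, 0.75) = 0.48

0.48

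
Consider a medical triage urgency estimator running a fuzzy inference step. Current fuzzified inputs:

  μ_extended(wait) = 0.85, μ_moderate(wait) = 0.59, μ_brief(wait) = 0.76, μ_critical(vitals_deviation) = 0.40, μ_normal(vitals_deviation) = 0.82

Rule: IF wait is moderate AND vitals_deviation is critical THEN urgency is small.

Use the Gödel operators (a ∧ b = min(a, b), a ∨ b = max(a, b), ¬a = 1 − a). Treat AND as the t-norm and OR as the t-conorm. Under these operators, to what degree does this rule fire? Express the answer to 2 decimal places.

firing strength: moderate=0.59, critical=0.40; AND[min(a, b)] → w = 0.40

0.40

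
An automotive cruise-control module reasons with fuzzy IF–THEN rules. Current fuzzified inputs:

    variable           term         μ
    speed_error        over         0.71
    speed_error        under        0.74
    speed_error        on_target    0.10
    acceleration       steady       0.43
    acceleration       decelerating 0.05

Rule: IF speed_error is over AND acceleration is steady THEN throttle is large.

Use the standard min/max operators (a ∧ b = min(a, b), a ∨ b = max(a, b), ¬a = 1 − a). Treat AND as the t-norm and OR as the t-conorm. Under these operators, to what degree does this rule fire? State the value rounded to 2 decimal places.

0.43

firing strength: over=0.71, steady=0.43; AND[min(a, b)] → w = 0.43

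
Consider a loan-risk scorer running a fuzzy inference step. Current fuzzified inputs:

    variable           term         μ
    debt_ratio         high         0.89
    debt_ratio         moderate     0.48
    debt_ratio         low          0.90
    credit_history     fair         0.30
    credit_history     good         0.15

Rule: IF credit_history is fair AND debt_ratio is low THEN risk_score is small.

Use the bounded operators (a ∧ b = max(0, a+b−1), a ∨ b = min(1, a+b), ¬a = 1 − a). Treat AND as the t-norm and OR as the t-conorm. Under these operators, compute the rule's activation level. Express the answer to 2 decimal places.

firing strength: fair=0.30, low=0.90; AND[max(0, a+b−1)] → w = 0.20

0.20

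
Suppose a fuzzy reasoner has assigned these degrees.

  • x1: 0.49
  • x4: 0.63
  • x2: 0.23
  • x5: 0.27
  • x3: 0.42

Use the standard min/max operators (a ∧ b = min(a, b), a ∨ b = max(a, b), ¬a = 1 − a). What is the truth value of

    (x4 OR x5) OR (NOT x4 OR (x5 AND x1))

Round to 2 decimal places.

0.63

x4 OR x5 = max(a, b) on (0.63, 0.27) = 0.63
NOT x4 = 1 − 0.63 = 0.37
x5 AND x1 = min(a, b) on (0.27, 0.49) = 0.27
NOT x4 OR (x5 AND x1) = max(a, b) on (0.37, 0.27) = 0.37
(x4 OR x5) OR (NOT x4 OR (x5 AND x1)) = max(a, b) on (0.63, 0.37) = 0.63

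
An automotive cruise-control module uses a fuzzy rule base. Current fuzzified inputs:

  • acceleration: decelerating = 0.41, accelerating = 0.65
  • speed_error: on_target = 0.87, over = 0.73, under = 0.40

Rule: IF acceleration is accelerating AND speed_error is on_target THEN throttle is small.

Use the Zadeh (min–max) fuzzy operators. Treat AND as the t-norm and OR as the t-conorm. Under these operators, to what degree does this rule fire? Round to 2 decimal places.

0.65

firing strength: accelerating=0.65, on_target=0.87; AND[min(a, b)] → w = 0.65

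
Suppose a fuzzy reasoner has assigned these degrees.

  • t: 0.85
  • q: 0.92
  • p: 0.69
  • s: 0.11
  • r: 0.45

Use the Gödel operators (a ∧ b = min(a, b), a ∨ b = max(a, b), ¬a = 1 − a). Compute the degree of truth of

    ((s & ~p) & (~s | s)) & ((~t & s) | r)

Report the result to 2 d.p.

~p = 1 − 0.69 = 0.31
s & ~p = min(a, b) on (0.11, 0.31) = 0.11
~s = 1 − 0.11 = 0.89
~s | s = max(a, b) on (0.89, 0.11) = 0.89
(s & ~p) & (~s | s) = min(a, b) on (0.11, 0.89) = 0.11
~t = 1 − 0.85 = 0.15
~t & s = min(a, b) on (0.15, 0.11) = 0.11
(~t & s) | r = max(a, b) on (0.11, 0.45) = 0.45
((s & ~p) & (~s | s)) & ((~t & s) | r) = min(a, b) on (0.11, 0.45) = 0.11

0.11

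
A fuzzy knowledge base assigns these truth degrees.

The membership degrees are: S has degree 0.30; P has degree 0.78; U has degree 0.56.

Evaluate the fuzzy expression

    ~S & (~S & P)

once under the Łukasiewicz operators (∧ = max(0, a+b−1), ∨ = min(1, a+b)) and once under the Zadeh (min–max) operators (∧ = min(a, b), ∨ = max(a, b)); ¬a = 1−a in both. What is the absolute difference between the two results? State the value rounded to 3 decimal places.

0.520

Under Łukasiewicz:
  ~S = 1 − 0.30 = 0.70
  ~S = 1 − 0.30 = 0.70
  ~S & P = max(0, a+b−1) on (0.70, 0.78) = 0.48
  ~S & (~S & P) = max(0, a+b−1) on (0.70, 0.48) = 0.18
  → value = 0.1800
Under Zadeh (min–max):
  ~S = 1 − 0.30 = 0.70
  ~S = 1 − 0.30 = 0.70
  ~S & P = min(a, b) on (0.70, 0.78) = 0.70
  ~S & (~S & P) = min(a, b) on (0.70, 0.70) = 0.70
  → value = 0.7000
|0.1800 − 0.7000| = 0.520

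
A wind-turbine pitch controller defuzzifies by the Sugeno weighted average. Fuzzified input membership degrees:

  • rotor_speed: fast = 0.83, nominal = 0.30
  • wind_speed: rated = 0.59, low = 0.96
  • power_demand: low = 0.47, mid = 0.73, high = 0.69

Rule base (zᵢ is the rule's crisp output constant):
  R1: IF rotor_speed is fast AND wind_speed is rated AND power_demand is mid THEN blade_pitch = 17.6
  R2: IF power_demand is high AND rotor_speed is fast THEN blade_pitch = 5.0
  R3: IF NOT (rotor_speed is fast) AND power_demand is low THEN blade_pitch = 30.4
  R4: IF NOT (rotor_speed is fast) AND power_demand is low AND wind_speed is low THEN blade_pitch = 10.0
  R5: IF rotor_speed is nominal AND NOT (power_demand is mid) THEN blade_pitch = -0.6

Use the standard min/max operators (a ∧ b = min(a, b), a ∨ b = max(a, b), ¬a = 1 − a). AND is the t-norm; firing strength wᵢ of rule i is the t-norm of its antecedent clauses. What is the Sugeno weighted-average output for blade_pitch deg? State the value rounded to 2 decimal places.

10.87

R1 (z=17.6): fast=0.83, rated=0.59, mid=0.73; AND[min(a, b)] → w = 0.59
R2 (z=5.0): high=0.69, fast=0.83; AND[min(a, b)] → w = 0.69
R3 (z=30.4): ¬fast=1−0.83=0.17, low=0.47; AND[min(a, b)] → w = 0.17
R4 (z=10.0): ¬fast=1−0.83=0.17, low=0.47, low=0.96; AND[min(a, b)] → w = 0.17
R5 (z=-0.6): nominal=0.30, ¬mid=1−0.73=0.27; AND[min(a, b)] → w = 0.27
Weighted average = (0.59·17.6 + 0.69·5.0 + 0.17·30.4 + 0.17·10.0 + 0.27·-0.6) / (0.59 + 0.69 + 0.17 + 0.17 + 0.27)
  = 20.5400 / 1.8900 = 10.87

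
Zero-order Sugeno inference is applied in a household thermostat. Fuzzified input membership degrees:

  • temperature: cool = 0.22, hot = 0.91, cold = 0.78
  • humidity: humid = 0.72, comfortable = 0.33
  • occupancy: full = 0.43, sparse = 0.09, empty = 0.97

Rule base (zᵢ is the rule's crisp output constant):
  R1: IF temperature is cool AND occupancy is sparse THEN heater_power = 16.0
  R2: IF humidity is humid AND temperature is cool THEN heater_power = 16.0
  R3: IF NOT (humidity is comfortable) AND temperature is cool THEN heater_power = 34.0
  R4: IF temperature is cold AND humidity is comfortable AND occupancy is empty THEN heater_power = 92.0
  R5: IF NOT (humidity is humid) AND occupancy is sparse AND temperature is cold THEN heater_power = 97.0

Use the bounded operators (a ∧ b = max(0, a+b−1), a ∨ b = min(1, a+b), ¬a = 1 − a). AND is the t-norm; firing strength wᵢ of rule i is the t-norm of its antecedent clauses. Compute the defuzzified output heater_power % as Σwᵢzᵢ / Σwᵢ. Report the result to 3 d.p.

92.000

R1 (z=16.0): cool=0.22, sparse=0.09; AND[max(0, a+b−1)] → w = 0.00
R2 (z=16.0): humid=0.72, cool=0.22; AND[max(0, a+b−1)] → w = 0.00
R3 (z=34.0): ¬comfortable=1−0.33=0.67, cool=0.22; AND[max(0, a+b−1)] → w = 0.00
R4 (z=92.0): cold=0.78, comfortable=0.33, empty=0.97; AND[max(0, a+b−1)] → w = 0.08
R5 (z=97.0): ¬humid=1−0.72=0.28, sparse=0.09, cold=0.78; AND[max(0, a+b−1)] → w = 0.00
Weighted average = (0.00·16.0 + 0.00·16.0 + 0.00·34.0 + 0.08·92.0 + 0.00·97.0) / (0.00 + 0.00 + 0.00 + 0.08 + 0.00)
  = 7.3600 / 0.0800 = 92.000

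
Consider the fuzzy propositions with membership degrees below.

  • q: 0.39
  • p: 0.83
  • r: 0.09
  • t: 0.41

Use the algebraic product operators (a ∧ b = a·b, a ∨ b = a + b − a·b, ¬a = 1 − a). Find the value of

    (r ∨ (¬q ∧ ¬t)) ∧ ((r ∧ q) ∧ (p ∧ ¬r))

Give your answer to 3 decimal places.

0.011

¬q = 1 − 0.3900 = 0.6100
¬t = 1 − 0.4100 = 0.5900
¬q ∧ ¬t = a·b on (0.6100, 0.5900) = 0.3599
r ∨ (¬q ∧ ¬t) = a + b − a·b on (0.0900, 0.3599) = 0.4175
r ∧ q = a·b on (0.0900, 0.3900) = 0.0351
¬r = 1 − 0.0900 = 0.9100
p ∧ ¬r = a·b on (0.8300, 0.9100) = 0.7553
(r ∧ q) ∧ (p ∧ ¬r) = a·b on (0.0351, 0.7553) = 0.0265
(r ∨ (¬q ∧ ¬t)) ∧ ((r ∧ q) ∧ (p ∧ ¬r)) = a·b on (0.4175, 0.0265) = 0.0111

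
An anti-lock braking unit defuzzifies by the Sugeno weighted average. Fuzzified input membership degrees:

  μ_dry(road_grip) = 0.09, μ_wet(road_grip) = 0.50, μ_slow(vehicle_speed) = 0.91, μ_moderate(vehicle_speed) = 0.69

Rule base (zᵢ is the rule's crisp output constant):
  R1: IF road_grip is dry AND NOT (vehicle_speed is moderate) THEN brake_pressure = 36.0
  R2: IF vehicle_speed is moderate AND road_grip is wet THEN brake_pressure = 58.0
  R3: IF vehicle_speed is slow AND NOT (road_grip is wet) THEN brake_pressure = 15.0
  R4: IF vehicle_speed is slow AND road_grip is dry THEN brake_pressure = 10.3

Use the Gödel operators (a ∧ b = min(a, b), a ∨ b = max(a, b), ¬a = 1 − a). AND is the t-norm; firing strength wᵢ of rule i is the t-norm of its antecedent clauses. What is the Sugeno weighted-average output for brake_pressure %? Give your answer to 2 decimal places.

R1 (z=36.0): dry=0.09, ¬moderate=1−0.69=0.31; AND[min(a, b)] → w = 0.09
R2 (z=58.0): moderate=0.69, wet=0.50; AND[min(a, b)] → w = 0.50
R3 (z=15.0): slow=0.91, ¬wet=1−0.50=0.50; AND[min(a, b)] → w = 0.50
R4 (z=10.3): slow=0.91, dry=0.09; AND[min(a, b)] → w = 0.09
Weighted average = (0.09·36.0 + 0.50·58.0 + 0.50·15.0 + 0.09·10.3) / (0.09 + 0.50 + 0.50 + 0.09)
  = 40.6670 / 1.1800 = 34.46

34.46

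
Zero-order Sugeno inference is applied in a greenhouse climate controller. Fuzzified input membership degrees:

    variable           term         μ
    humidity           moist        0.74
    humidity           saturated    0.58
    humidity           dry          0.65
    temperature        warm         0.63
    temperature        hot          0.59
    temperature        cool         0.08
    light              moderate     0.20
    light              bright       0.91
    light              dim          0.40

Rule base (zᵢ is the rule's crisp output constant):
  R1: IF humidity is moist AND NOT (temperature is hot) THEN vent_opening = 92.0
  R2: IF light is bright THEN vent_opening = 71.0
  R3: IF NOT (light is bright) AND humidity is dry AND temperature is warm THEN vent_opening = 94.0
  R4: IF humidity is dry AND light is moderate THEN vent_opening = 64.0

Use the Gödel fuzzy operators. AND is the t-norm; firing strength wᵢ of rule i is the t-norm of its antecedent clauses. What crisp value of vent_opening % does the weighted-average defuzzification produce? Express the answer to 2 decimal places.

76.76

R1 (z=92.0): moist=0.74, ¬hot=1−0.59=0.41; AND[min(a, b)] → w = 0.41
R2 (z=71.0): bright=0.91 → w = 0.91
R3 (z=94.0): ¬bright=1−0.91=0.09, dry=0.65, warm=0.63; AND[min(a, b)] → w = 0.09
R4 (z=64.0): dry=0.65, moderate=0.20; AND[min(a, b)] → w = 0.20
Weighted average = (0.41·92.0 + 0.91·71.0 + 0.09·94.0 + 0.20·64.0) / (0.41 + 0.91 + 0.09 + 0.20)
  = 123.5900 / 1.6100 = 76.76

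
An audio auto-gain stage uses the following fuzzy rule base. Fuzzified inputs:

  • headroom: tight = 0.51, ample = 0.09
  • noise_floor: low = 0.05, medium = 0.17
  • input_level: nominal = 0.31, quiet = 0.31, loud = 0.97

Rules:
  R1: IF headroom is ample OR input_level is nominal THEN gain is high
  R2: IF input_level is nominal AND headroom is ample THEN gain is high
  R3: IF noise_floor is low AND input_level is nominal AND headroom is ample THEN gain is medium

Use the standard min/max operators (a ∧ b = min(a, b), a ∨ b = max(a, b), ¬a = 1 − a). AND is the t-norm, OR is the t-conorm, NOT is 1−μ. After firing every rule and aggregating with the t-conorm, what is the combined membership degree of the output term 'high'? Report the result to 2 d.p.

0.31

R1: ample=0.09, nominal=0.31; OR[max(a, b)] → w = 0.31
R2: nominal=0.31, ample=0.09; AND[min(a, b)] → w = 0.09
R3: low=0.05, nominal=0.31, ample=0.09; AND[min(a, b)] → w = 0.05
Rules with consequent 'high': {R1, R2} → strengths 0.31, 0.09
Aggregate via t-conorm [max(a, b)]: 0.31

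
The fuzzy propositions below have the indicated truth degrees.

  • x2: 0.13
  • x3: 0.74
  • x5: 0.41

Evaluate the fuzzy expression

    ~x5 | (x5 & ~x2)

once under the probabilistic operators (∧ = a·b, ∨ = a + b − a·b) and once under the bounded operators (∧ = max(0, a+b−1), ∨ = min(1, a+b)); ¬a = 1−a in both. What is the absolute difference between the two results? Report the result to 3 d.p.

Under probabilistic:
  ~x5 = 1 − 0.4100 = 0.5900
  ~x2 = 1 − 0.1300 = 0.8700
  x5 & ~x2 = a·b on (0.4100, 0.8700) = 0.3567
  ~x5 | (x5 & ~x2) = a + b − a·b on (0.5900, 0.3567) = 0.7362
  → value = 0.7362
Under bounded:
  ~x5 = 1 − 0.41 = 0.59
  ~x2 = 1 − 0.13 = 0.87
  x5 & ~x2 = max(0, a+b−1) on (0.41, 0.87) = 0.28
  ~x5 | (x5 & ~x2) = min(1, a+b) on (0.59, 0.28) = 0.87
  → value = 0.8700
|0.7362 − 0.8700| = 0.134

0.134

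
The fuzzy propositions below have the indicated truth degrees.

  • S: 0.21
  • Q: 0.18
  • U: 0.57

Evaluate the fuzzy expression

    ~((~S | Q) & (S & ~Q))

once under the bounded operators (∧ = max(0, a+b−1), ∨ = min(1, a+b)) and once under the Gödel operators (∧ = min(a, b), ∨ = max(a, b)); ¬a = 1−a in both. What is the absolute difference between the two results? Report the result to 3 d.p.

Under bounded:
  ~S = 1 − 0.21 = 0.79
  ~S | Q = min(1, a+b) on (0.79, 0.18) = 0.97
  ~Q = 1 − 0.18 = 0.82
  S & ~Q = max(0, a+b−1) on (0.21, 0.82) = 0.03
  (~S | Q) & (S & ~Q) = max(0, a+b−1) on (0.97, 0.03) = 0.00
  ~((~S | Q) & (S & ~Q)) = 1 − 0.00 = 1.00
  → value = 1.0000
Under Gödel:
  ~S = 1 − 0.21 = 0.79
  ~S | Q = max(a, b) on (0.79, 0.18) = 0.79
  ~Q = 1 − 0.18 = 0.82
  S & ~Q = min(a, b) on (0.21, 0.82) = 0.21
  (~S | Q) & (S & ~Q) = min(a, b) on (0.79, 0.21) = 0.21
  ~((~S | Q) & (S & ~Q)) = 1 − 0.21 = 0.79
  → value = 0.7900
|1.0000 − 0.7900| = 0.210

0.210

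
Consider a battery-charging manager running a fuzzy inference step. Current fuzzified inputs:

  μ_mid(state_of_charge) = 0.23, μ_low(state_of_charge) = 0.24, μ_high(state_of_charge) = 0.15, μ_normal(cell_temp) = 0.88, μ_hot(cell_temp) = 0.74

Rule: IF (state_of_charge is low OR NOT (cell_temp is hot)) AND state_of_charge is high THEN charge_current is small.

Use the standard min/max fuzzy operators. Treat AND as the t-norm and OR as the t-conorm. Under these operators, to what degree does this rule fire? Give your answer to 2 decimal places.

0.15

firing strength: (low=0.24 OR ¬hot=1−0.74=0.26) = 0.26; AND[min(a, b)] with high=0.15 → w = 0.15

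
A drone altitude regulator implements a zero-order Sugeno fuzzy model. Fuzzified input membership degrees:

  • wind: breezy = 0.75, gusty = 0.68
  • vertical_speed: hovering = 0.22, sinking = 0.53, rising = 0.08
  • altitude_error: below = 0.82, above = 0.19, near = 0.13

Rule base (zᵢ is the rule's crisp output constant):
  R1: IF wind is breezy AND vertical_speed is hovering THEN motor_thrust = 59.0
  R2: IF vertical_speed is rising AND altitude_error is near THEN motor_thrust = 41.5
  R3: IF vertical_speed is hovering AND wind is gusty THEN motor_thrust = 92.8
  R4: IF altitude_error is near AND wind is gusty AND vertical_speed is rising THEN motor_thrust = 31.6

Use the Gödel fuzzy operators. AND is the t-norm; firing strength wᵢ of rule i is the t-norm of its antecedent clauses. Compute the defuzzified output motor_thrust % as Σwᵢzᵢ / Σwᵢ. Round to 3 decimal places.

R1 (z=59.0): breezy=0.75, hovering=0.22; AND[min(a, b)] → w = 0.22
R2 (z=41.5): rising=0.08, near=0.13; AND[min(a, b)] → w = 0.08
R3 (z=92.8): hovering=0.22, gusty=0.68; AND[min(a, b)] → w = 0.22
R4 (z=31.6): near=0.13, gusty=0.68, rising=0.08; AND[min(a, b)] → w = 0.08
Weighted average = (0.22·59.0 + 0.08·41.5 + 0.22·92.8 + 0.08·31.6) / (0.22 + 0.08 + 0.22 + 0.08)
  = 39.2440 / 0.6000 = 65.407

65.407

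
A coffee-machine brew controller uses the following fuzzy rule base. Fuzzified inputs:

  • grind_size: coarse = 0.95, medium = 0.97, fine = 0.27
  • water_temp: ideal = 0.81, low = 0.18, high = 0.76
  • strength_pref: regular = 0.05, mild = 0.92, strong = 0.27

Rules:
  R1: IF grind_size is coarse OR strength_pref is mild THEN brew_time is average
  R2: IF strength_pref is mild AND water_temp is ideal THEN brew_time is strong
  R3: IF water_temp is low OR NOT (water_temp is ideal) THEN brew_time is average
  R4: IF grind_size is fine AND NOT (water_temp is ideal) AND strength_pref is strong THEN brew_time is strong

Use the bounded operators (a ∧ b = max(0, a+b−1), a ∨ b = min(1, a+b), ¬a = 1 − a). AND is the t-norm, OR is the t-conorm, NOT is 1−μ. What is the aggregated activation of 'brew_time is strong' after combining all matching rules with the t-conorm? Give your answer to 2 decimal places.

0.73

R1: coarse=0.95, mild=0.92; OR[min(1, a+b)] → w = 1.00
R2: mild=0.92, ideal=0.81; AND[max(0, a+b−1)] → w = 0.73
R3: low=0.18, ¬ideal=1−0.81=0.19; OR[min(1, a+b)] → w = 0.37
R4: fine=0.27, ¬ideal=1−0.81=0.19, strong=0.27; AND[max(0, a+b−1)] → w = 0.00
Rules with consequent 'strong': {R2, R4} → strengths 0.73, 0.00
Aggregate via t-conorm [min(1, a+b)]: 0.73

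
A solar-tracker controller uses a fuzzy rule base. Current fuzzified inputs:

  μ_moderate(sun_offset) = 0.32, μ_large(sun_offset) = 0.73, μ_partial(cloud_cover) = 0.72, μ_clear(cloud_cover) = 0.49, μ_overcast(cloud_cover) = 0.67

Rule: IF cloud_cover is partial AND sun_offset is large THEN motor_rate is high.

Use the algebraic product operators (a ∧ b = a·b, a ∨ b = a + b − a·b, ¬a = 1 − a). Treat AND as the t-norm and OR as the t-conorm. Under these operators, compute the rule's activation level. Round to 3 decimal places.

firing strength: partial=0.72, large=0.73; AND[a·b] → w = 0.5256

0.526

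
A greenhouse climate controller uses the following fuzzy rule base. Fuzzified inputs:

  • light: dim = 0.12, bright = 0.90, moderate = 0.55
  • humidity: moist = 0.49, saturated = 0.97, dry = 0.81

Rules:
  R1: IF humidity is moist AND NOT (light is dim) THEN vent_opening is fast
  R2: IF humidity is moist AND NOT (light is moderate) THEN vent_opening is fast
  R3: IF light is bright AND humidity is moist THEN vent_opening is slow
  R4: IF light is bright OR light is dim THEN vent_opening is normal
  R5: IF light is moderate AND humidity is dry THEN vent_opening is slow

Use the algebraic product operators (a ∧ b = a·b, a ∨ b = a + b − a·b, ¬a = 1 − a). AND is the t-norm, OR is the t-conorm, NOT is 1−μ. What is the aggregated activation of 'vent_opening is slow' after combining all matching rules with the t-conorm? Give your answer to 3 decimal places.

R1: moist=0.49, ¬dim=1−0.12=0.88; AND[a·b] → w = 0.4312
R2: moist=0.49, ¬moderate=1−0.55=0.45; AND[a·b] → w = 0.2205
R3: bright=0.90, moist=0.49; AND[a·b] → w = 0.4410
R4: bright=0.90, dim=0.12; OR[a + b − a·b] → w = 0.9120
R5: moderate=0.55, dry=0.81; AND[a·b] → w = 0.4455
Rules with consequent 'slow': {R3, R5} → strengths 0.4410, 0.4455
Aggregate via t-conorm [a + b − a·b]: 0.6900

0.690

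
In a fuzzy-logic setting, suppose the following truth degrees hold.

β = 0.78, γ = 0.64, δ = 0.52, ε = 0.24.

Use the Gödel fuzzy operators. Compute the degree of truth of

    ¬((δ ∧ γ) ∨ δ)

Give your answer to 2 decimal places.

0.48

δ ∧ γ = min(a, b) on (0.52, 0.64) = 0.52
(δ ∧ γ) ∨ δ = max(a, b) on (0.52, 0.52) = 0.52
¬((δ ∧ γ) ∨ δ) = 1 − 0.52 = 0.48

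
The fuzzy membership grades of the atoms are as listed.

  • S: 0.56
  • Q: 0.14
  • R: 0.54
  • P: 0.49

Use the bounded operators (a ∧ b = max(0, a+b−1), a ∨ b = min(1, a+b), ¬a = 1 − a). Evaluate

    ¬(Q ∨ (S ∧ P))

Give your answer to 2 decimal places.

0.81

S ∧ P = max(0, a+b−1) on (0.56, 0.49) = 0.05
Q ∨ (S ∧ P) = min(1, a+b) on (0.14, 0.05) = 0.19
¬(Q ∨ (S ∧ P)) = 1 − 0.19 = 0.81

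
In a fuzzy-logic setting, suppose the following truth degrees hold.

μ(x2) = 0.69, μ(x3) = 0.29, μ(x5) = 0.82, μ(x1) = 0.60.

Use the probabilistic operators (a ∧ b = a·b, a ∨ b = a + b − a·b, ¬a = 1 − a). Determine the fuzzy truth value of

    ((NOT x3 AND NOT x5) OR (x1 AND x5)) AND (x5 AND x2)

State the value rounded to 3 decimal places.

NOT x3 = 1 − 0.2900 = 0.7100
NOT x5 = 1 − 0.8200 = 0.1800
NOT x3 AND NOT x5 = a·b on (0.7100, 0.1800) = 0.1278
x1 AND x5 = a·b on (0.6000, 0.8200) = 0.4920
(NOT x3 AND NOT x5) OR (x1 AND x5) = a + b − a·b on (0.1278, 0.4920) = 0.5569
x5 AND x2 = a·b on (0.8200, 0.6900) = 0.5658
((NOT x3 AND NOT x5) OR (x1 AND x5)) AND (x5 AND x2) = a·b on (0.5569, 0.5658) = 0.3151

0.315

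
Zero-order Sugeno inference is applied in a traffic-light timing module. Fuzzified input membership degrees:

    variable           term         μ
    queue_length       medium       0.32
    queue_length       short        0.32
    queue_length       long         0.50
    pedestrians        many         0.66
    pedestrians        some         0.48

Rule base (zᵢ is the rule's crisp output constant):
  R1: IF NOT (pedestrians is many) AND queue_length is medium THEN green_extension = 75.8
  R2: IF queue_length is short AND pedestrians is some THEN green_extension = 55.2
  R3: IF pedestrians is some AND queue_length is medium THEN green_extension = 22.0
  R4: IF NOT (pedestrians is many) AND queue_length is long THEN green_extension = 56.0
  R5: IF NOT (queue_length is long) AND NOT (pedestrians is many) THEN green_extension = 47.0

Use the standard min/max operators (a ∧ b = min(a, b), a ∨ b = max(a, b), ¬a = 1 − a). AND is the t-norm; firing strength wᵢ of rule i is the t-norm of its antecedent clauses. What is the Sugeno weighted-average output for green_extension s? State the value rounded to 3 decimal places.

R1 (z=75.8): ¬many=1−0.66=0.34, medium=0.32; AND[min(a, b)] → w = 0.32
R2 (z=55.2): short=0.32, some=0.48; AND[min(a, b)] → w = 0.32
R3 (z=22.0): some=0.48, medium=0.32; AND[min(a, b)] → w = 0.32
R4 (z=56.0): ¬many=1−0.66=0.34, long=0.50; AND[min(a, b)] → w = 0.34
R5 (z=47.0): ¬long=1−0.50=0.50, ¬many=1−0.66=0.34; AND[min(a, b)] → w = 0.34
Weighted average = (0.32·75.8 + 0.32·55.2 + 0.32·22.0 + 0.34·56.0 + 0.34·47.0) / (0.32 + 0.32 + 0.32 + 0.34 + 0.34)
  = 83.9800 / 1.6400 = 51.207

51.207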